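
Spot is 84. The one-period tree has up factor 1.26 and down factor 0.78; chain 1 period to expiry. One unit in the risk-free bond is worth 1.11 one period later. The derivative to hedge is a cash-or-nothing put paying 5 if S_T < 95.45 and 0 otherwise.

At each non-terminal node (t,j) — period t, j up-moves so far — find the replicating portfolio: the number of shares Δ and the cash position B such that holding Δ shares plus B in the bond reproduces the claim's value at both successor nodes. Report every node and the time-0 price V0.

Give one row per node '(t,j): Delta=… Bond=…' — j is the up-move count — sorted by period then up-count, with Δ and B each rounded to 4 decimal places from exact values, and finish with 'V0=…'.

(0,0): Delta=-0.1240 Bond=11.8243
V0=1.4077

No-arbitrage ⇒ martingale measure with p* = (R−d)/(u−d) = 0.6875.
Payoff layer (t=1): V(1,0)=5.0000, V(1,1)=0.0000
  t=0,j=0: stock 84.0000 → up 105.8400 (V=0.0000), down 65.5200 (V=5.0000). Price 1.4077; hedge Δ=-0.1240, bond B=11.8243.
The time-0 hedge costs 1.4077, which is the no-arbitrage price.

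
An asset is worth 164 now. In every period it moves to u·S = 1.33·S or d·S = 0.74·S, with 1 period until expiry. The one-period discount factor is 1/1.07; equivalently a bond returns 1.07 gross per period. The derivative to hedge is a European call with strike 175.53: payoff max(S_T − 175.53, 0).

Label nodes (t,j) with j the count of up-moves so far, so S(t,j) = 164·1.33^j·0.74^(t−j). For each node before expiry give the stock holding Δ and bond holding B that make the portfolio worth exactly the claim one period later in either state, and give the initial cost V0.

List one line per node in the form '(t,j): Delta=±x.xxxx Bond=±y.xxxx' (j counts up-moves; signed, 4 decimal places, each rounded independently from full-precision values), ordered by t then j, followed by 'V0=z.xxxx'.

Since d<R<u, set p* = (R−d)/(u−d) = 0.5593; price each node as the discounted p*-expectation of its children.
Payoff layer (t=1): V(1,0)=0.0000, V(1,1)=42.5900
  t=0,j=0: stock 164.0000 → up 218.1200 (V=42.5900), down 121.3600 (V=0.0000). Price 22.2631; hedge Δ=0.4402, bond B=-49.9233.
Check: Δ(0,0)·S0 + B(0,0) = 22.2631 = V0.

(0,0): Delta=0.4402 Bond=-49.9233
V0=22.2631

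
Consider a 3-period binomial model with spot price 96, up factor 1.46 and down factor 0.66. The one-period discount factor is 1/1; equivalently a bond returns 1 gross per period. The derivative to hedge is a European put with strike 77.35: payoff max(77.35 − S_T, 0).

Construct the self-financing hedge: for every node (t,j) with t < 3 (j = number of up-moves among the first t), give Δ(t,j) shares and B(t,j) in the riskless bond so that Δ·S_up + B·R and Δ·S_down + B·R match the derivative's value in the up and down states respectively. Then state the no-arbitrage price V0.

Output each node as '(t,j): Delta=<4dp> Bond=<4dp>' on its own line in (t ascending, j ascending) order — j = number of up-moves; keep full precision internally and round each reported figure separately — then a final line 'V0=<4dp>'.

(0,0): Delta=-0.2477 Bond=40.1096
(1,0): Delta=-0.5161 Bond=57.1161
(1,1): Delta=-0.0836 Bond=17.1009
(2,0): Delta=-1.0000 Bond=77.3500
(2,1): Delta=-0.2202 Bond=29.7408
(2,2): Delta=0.0000 Bond=0.0000
V0=16.3277

Under the risk-neutral measure, an up-move has probability p* = (R−d)/(u−d) = 0.4250 and values discount at R = 1.
At expiry t=3: V(3,0)=49.7504, V(3,1)=16.2963, V(3,2)=0.0000, V(3,3)=0.0000
Node (2,0) S=41.8176: V=(p*·16.2963+(1−p*)·49.7504)/1=35.5324; Δ=(16.2963−49.7504)/(61.0537−27.5996)=-1.0000; B=V−Δ·S=77.3500
Node (2,1) S=92.5056: V=(p*·0.0000+(1−p*)·16.2963)/1=9.3704; Δ=(0.0000−16.2963)/(135.0582−61.0537)=-0.2202; B=V−Δ·S=29.7408
Node (2,2) S=204.6336: V=(p*·0.0000+(1−p*)·0.0000)/1=0.0000; Δ=(0.0000−0.0000)/(298.7651−135.0582)=0.0000; B=V−Δ·S=0.0000
Node (1,0) S=63.3600: V=(p*·9.3704+(1−p*)·35.5324)/1=24.4135; Δ=(9.3704−35.5324)/(92.5056−41.8176)=-0.5161; B=V−Δ·S=57.1161
Node (1,1) S=140.1600: V=(p*·0.0000+(1−p*)·9.3704)/1=5.3880; Δ=(0.0000−9.3704)/(204.6336−92.5056)=-0.0836; B=V−Δ·S=17.1009
Node (0,0) S=96.0000: V=(p*·5.3880+(1−p*)·24.4135)/1=16.3277; Δ=(5.3880−24.4135)/(140.1600−63.3600)=-0.2477; B=V−Δ·S=40.1096
Self-financing check: at every node Δ·S+B equals the discounted successor values.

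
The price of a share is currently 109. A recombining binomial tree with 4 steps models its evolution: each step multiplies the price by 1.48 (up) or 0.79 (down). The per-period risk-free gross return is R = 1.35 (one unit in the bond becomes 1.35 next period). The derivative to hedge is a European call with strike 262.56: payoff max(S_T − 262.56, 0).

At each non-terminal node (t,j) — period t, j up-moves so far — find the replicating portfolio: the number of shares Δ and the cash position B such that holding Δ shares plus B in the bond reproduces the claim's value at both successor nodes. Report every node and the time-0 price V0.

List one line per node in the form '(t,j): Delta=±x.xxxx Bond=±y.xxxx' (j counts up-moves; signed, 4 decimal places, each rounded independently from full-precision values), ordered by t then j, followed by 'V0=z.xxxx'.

Under the risk-neutral measure, an up-move has probability p* = (R−d)/(u−d) = 0.8116 and values discount at R = 1.35.
At expiry t=4: V(4,0)=0.0000, V(4,1)=0.0000, V(4,2)=0.0000, V(4,3)=16.5907, V(4,4)=260.4059
  t=3,j=0: stock 53.7413 → up 79.5371 (V=0.0000), down 42.4556 (V=0.0000). Price 0.0000; hedge Δ=0.0000, bond B=0.0000.
  t=3,j=1: stock 100.6798 → up 149.0061 (V=0.0000), down 79.5371 (V=0.0000). Price 0.0000; hedge Δ=0.0000, bond B=0.0000.
  t=3,j=2: stock 188.6153 → up 279.1507 (V=16.5907), down 149.0061 (V=0.0000). Price 9.9740; hedge Δ=0.1275, bond B=-14.0705.
  t=3,j=3: stock 353.3553 → up 522.9659 (V=260.4059), down 279.1507 (V=16.5907). Price 158.8664; hedge Δ=1.0000, bond B=-194.4889.
  t=2,j=0: stock 68.0269 → up 100.6798 (V=0.0000), down 53.7413 (V=0.0000). Price 0.0000; hedge Δ=0.0000, bond B=0.0000.
  t=2,j=1: stock 127.4428 → up 188.6153 (V=9.9740), down 100.6798 (V=0.0000). Price 5.9962; hedge Δ=0.1134, bond B=-8.4589.
  t=2,j=2: stock 238.7536 → up 353.3553 (V=158.8664), down 188.6153 (V=9.9740). Price 96.8994; hedge Δ=0.9038, bond B=-118.8867.
  t=1,j=0: stock 86.1100 → up 127.4428 (V=5.9962), down 68.0269 (V=0.0000). Price 3.6048; hedge Δ=0.1009, bond B=-5.0853.
  t=1,j=1: stock 161.3200 → up 238.7536 (V=96.8994), down 127.4428 (V=5.9962). Price 59.0909; hedge Δ=0.8167, bond B=-72.6529.
  t=0,j=0: stock 109.0000 → up 161.3200 (V=59.0909), down 86.1100 (V=3.6048). Price 36.0274; hedge Δ=0.7377, bond B=-44.3873.
Self-financing check: at every node Δ·S+B equals the discounted successor values.

(0,0): Delta=0.7377 Bond=-44.3873
(1,0): Delta=0.1009 Bond=-5.0853
(1,1): Delta=0.8167 Bond=-72.6529
(2,0): Delta=0.0000 Bond=0.0000
(2,1): Delta=0.1134 Bond=-8.4589
(2,2): Delta=0.9038 Bond=-118.8867
(3,0): Delta=0.0000 Bond=0.0000
(3,1): Delta=0.0000 Bond=0.0000
(3,2): Delta=0.1275 Bond=-14.0705
(3,3): Delta=1.0000 Bond=-194.4889
V0=36.0274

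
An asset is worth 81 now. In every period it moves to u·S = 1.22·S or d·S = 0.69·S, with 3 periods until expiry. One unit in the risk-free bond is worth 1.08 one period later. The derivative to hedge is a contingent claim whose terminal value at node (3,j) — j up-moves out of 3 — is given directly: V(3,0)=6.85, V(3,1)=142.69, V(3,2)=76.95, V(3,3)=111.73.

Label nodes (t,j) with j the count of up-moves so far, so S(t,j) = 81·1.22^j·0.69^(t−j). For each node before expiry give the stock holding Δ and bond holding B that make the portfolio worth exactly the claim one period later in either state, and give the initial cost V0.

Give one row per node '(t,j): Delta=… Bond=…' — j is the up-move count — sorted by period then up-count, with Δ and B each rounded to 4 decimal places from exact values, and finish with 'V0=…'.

(0,0): Delta=0.0550 Bond=74.6435
(1,0): Delta=-0.3905 Bond=105.5140
(1,1): Delta=0.1455 Bond=71.6769
(2,0): Delta=6.6461 Bond=-157.4058
(2,1): Delta=-1.8191 Bond=211.3667
(2,2): Delta=0.5443 Bond=29.3244
V0=79.0990

Under the risk-neutral measure, an up-move has probability p* = (R−d)/(u−d) = 0.7358 and values discount at R = 1.08.
Terminal values V(3,·): V(3,0)=6.8500, V(3,1)=142.6900, V(3,2)=76.9500, V(3,3)=111.7300
(2,0): S=38.5641. Δ = (V_up−V_dn)/(S_up−S_dn) = (142.6900−6.8500)/(47.0482−26.6092) = 6.6461. V = [p*·142.6900 + (1−p*)·6.8500]/1.08 = 98.8961. B = V − Δ·S = -157.4058.
(2,1): S=68.1858. Δ = (V_up−V_dn)/(S_up−S_dn) = (76.9500−142.6900)/(83.1867−47.0482) = -1.8191. V = [p*·76.9500 + (1−p*)·142.6900]/1.08 = 87.3290. B = V − Δ·S = 211.3667.
(2,2): S=120.5604. Δ = (V_up−V_dn)/(S_up−S_dn) = (111.7300−76.9500)/(147.0837−83.1867) = 0.5443. V = [p*·111.7300 + (1−p*)·76.9500]/1.08 = 94.9471. B = V − Δ·S = 29.3244.
(1,0): S=55.8900. Δ = (V_up−V_dn)/(S_up−S_dn) = (87.3290−98.8961)/(68.1858−38.5641) = -0.3905. V = [p*·87.3290 + (1−p*)·98.8961]/1.08 = 83.6893. B = V − Δ·S = 105.5140.
(1,1): S=98.8200. Δ = (V_up−V_dn)/(S_up−S_dn) = (94.9471−87.3290)/(120.5604−68.1858) = 0.1455. V = [p*·94.9471 + (1−p*)·87.3290]/1.08 = 86.0507. B = V − Δ·S = 71.6769.
(0,0): S=81.0000. Δ = (V_up−V_dn)/(S_up−S_dn) = (86.0507−83.6893)/(98.8200−55.8900) = 0.0550. V = [p*·86.0507 + (1−p*)·83.6893]/1.08 = 79.0990. B = V − Δ·S = 74.6435.
Self-financing check: at every node Δ·S+B equals the discounted successor values.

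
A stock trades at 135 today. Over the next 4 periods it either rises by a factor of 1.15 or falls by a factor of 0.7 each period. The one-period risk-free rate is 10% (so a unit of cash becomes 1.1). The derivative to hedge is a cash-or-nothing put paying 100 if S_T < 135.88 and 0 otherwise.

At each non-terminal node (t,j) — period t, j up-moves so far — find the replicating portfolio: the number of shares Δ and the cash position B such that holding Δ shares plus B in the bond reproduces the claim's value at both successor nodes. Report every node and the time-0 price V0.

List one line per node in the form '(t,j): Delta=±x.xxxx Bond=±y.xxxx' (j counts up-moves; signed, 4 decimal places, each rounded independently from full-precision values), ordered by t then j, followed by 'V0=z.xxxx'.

(0,0): Delta=-0.3257 Bond=48.3138
(1,0): Delta=-1.5356 Bond=167.4741
(1,1): Delta=-0.2337 Bond=38.8540
(2,0): Delta=0.0000 Bond=82.6446
(2,1): Delta=-1.6524 Bond=196.9187
(2,2): Delta=-0.1257 Bond=23.4670
(3,0): Delta=0.0000 Bond=90.9091
(3,1): Delta=0.0000 Bond=90.9091
(3,2): Delta=-1.7781 Bond=232.3232
(3,3): Delta=0.0000 Bond=0.0000
V0=4.3411

Since d<R<u, set p* = (R−d)/(u−d) = 0.8889; price each node as the discounted p*-expectation of its children.
At expiry t=4: V(4,0)=100.0000, V(4,1)=100.0000, V(4,2)=100.0000, V(4,3)=0.0000, V(4,4)=0.0000
  t=3,j=0: stock 46.3050 → up 53.2507 (V=100.0000), down 32.4135 (V=100.0000). Price 90.9091; hedge Δ=0.0000, bond B=90.9091.
  t=3,j=1: stock 76.0725 → up 87.4834 (V=100.0000), down 53.2507 (V=100.0000). Price 90.9091; hedge Δ=0.0000, bond B=90.9091.
  t=3,j=2: stock 124.9762 → up 143.7227 (V=0.0000), down 87.4834 (V=100.0000). Price 10.1010; hedge Δ=-1.7781, bond B=232.3232.
  t=3,j=3: stock 205.3181 → up 236.1158 (V=0.0000), down 143.7227 (V=0.0000). Price 0.0000; hedge Δ=0.0000, bond B=0.0000.
  t=2,j=0: stock 66.1500 → up 76.0725 (V=90.9091), down 46.3050 (V=90.9091). Price 82.6446; hedge Δ=0.0000, bond B=82.6446.
  t=2,j=1: stock 108.6750 → up 124.9762 (V=10.1010), down 76.0725 (V=90.9091). Price 17.3452; hedge Δ=-1.6524, bond B=196.9187.
  t=2,j=2: stock 178.5375 → up 205.3181 (V=0.0000), down 124.9762 (V=10.1010). Price 1.0203; hedge Δ=-0.1257, bond B=23.4670.
  t=1,j=0: stock 94.5000 → up 108.6750 (V=17.3452), down 66.1500 (V=82.6446). Price 22.3642; hedge Δ=-1.5356, bond B=167.4741.
  t=1,j=1: stock 155.2500 → up 178.5375 (V=1.0203), down 108.6750 (V=17.3452). Price 2.5765; hedge Δ=-0.2337, bond B=38.8540.
  t=0,j=0: stock 135.0000 → up 155.2500 (V=2.5765), down 94.5000 (V=22.3642). Price 4.3411; hedge Δ=-0.3257, bond B=48.3138.
Each (Δ,B) replicates both successor values, so the strategy is self-financing and V0 is arbitrage-free.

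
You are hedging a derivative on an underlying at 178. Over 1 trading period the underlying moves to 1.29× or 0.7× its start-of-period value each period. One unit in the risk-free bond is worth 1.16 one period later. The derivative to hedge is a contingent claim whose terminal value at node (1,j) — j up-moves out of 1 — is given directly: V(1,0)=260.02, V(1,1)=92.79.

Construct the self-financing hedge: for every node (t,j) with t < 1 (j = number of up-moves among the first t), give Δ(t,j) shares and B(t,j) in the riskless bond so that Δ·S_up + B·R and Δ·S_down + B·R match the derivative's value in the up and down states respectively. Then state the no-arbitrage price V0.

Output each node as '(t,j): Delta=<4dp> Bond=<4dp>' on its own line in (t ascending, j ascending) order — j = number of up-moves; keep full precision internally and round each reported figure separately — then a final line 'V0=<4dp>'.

The replicating-portfolio and risk-neutral prices coincide; use p* = (1.16−0.7)/(1.29−0.7) = 0.7797 for the latter.
At expiry t=1: V(1,0)=260.0200, V(1,1)=92.7900
Node (0,0) S=178.0000: V=(p*·92.7900+(1−p*)·260.0200)/1.16=111.7563; Δ=(92.7900−260.0200)/(229.6200−124.6000)=-1.5924; B=V−Δ·S=395.1970
Root portfolio cost Δ·178+B reproduces V0=111.7563.

(0,0): Delta=-1.5924 Bond=395.1970
V0=111.7563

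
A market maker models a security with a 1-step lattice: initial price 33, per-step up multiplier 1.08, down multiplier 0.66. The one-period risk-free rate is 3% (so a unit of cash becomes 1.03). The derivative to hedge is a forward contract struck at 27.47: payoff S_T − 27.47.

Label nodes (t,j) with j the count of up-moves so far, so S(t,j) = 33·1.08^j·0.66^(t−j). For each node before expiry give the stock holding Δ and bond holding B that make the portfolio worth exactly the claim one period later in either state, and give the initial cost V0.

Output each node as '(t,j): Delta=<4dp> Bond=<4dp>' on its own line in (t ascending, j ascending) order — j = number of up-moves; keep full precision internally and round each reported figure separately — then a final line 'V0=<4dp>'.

The replicating-portfolio and risk-neutral prices coincide; use p* = (1.03−0.66)/(1.08−0.66) = 0.8810 for the latter.
Terminal values V(1,·): V(1,0)=-5.6900, V(1,1)=8.1700
  t=0,j=0: stock 33.0000 → up 35.6400 (V=8.1700), down 21.7800 (V=-5.6900). Price 6.3301; hedge Δ=1.0000, bond B=-26.6699.
The time-0 hedge costs 6.3301, which is the no-arbitrage price.

(0,0): Delta=1.0000 Bond=-26.6699
V0=6.3301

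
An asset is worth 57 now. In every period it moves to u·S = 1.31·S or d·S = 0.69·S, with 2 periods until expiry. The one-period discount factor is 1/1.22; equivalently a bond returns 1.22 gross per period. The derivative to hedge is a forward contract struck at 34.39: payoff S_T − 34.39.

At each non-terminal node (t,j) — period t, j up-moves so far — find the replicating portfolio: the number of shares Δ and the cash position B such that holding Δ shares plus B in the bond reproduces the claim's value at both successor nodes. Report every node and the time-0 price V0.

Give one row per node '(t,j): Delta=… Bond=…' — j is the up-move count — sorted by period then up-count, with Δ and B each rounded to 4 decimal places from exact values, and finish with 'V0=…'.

Since d<R<u, set p* = (R−d)/(u−d) = 0.8548; price each node as the discounted p*-expectation of its children.
Terminal payoffs: V(2,0)=-7.2523, V(2,1)=17.1323, V(2,2)=63.4277
(1,0): S=39.3300. Δ = (V_up−V_dn)/(S_up−S_dn) = (17.1323−-7.2523)/(51.5223−27.1377) = 1.0000. V = [p*·17.1323 + (1−p*)·-7.2523]/1.22 = 11.1415. B = V − Δ·S = -28.1885.
(1,1): S=74.6700. Δ = (V_up−V_dn)/(S_up−S_dn) = (63.4277−17.1323)/(97.8177−51.5223) = 1.0000. V = [p*·63.4277 + (1−p*)·17.1323]/1.22 = 46.4815. B = V − Δ·S = -28.1885.
(0,0): S=57.0000. Δ = (V_up−V_dn)/(S_up−S_dn) = (46.4815−11.1415)/(74.6700−39.3300) = 1.0000. V = [p*·46.4815 + (1−p*)·11.1415]/1.22 = 33.8947. B = V − Δ·S = -23.1053.
The time-0 hedge costs 33.8947, which is the no-arbitrage price.

(0,0): Delta=1.0000 Bond=-23.1053
(1,0): Delta=1.0000 Bond=-28.1885
(1,1): Delta=1.0000 Bond=-28.1885
V0=33.8947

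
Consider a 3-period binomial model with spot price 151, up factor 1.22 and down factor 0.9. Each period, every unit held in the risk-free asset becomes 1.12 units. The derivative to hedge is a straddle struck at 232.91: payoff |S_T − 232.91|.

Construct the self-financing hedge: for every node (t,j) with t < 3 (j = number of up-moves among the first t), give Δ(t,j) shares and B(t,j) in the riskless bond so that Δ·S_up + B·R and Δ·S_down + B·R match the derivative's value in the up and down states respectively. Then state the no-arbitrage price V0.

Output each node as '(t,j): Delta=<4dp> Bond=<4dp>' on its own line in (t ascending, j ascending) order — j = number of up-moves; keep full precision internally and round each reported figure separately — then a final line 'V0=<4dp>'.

No-arbitrage ⇒ martingale measure with p* = (R−d)/(u−d) = 0.6875.
Payoff layer (t=3): V(3,0)=122.8310, V(3,1)=83.6918, V(3,2)=30.6364, V(3,3)=41.2830
Node (2,0) S=122.3100: V=(p*·83.6918+(1−p*)·122.8310)/1.12=85.6454; Δ=(83.6918−122.8310)/(149.2182−110.0790)=-1.0000; B=V−Δ·S=207.9554
Node (2,1) S=165.7980: V=(p*·30.6364+(1−p*)·83.6918)/1.12=42.1574; Δ=(30.6364−83.6918)/(202.2736−149.2182)=-1.0000; B=V−Δ·S=207.9554
Node (2,2) S=224.7484: V=(p*·41.2830+(1−p*)·30.6364)/1.12=33.8893; Δ=(41.2830−30.6364)/(274.1930−202.2736)=0.1480; B=V−Δ·S=0.6186
Node (1,0) S=135.9000: V=(p*·42.1574+(1−p*)·85.6454)/1.12=49.7744; Δ=(42.1574−85.6454)/(165.7980−122.3100)=-1.0000; B=V−Δ·S=185.6744
Node (1,1) S=184.2200: V=(p*·33.8893+(1−p*)·42.1574)/1.12=32.5652; Δ=(33.8893−42.1574)/(224.7484−165.7980)=-0.1403; B=V−Δ·S=58.4030
Node (0,0) S=151.0000: V=(p*·32.5652+(1−p*)·49.7744)/1.12=33.8778; Δ=(32.5652−49.7744)/(184.2200−135.9000)=-0.3562; B=V−Δ·S=87.6565
Root portfolio cost Δ·151+B reproduces V0=33.8778.

(0,0): Delta=-0.3562 Bond=87.6565
(1,0): Delta=-1.0000 Bond=185.6744
(1,1): Delta=-0.1403 Bond=58.4030
(2,0): Delta=-1.0000 Bond=207.9554
(2,1): Delta=-1.0000 Bond=207.9554
(2,2): Delta=0.1480 Bond=0.6186
V0=33.8778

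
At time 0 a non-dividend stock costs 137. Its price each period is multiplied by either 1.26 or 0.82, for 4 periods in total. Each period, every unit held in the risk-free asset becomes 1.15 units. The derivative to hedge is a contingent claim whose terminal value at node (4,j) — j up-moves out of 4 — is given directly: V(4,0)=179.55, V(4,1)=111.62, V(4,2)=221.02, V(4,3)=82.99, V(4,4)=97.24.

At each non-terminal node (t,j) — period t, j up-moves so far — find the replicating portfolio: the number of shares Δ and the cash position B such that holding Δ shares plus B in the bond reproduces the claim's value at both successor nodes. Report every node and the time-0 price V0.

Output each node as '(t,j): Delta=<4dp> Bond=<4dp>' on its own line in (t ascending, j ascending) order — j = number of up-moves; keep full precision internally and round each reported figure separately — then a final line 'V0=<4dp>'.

Risk-neutral probability p* = (R−d)/(u−d) = (1.15−0.82)/(1.26−0.82) = 0.7500.
At expiry t=4: V(4,0)=179.5500, V(4,1)=111.6200, V(4,2)=221.0200, V(4,3)=82.9900, V(4,4)=97.2400
  t=3,j=0: stock 75.5374 → up 95.1771 (V=111.6200), down 61.9407 (V=179.5500). Price 111.8283; hedge Δ=-2.0438, bond B=266.2146.
  t=3,j=1: stock 116.0697 → up 146.2478 (V=221.0200), down 95.1771 (V=111.6200). Price 168.4087; hedge Δ=2.1421, bond B=-80.2277.
  t=3,j=2: stock 178.3510 → up 224.7222 (V=82.9900), down 146.2478 (V=221.0200). Price 102.1717; hedge Δ=-1.7589, bond B=415.8763.
  t=3,j=3: stock 274.0515 → up 345.3049 (V=97.2400), down 224.7222 (V=82.9900). Price 81.4587; hedge Δ=0.1182, bond B=49.0723.
  t=2,j=0: stock 92.1188 → up 116.0697 (V=168.4087), down 75.5374 (V=111.8283). Price 134.1422; hedge Δ=1.3959, bond B=5.5504.
  t=2,j=1: stock 141.5484 → up 178.3510 (V=102.1717), down 116.0697 (V=168.4087). Price 103.2443; hedge Δ=-1.0635, bond B=253.7829.
  t=2,j=2: stock 217.5012 → up 274.0515 (V=81.4587), down 178.3510 (V=102.1717). Price 75.3365; hedge Δ=-0.2164, bond B=122.4116.
  t=1,j=0: stock 112.3400 → up 141.5484 (V=103.2443), down 92.1188 (V=134.1422). Price 96.4946; hedge Δ=-0.6251, bond B=166.7172.
  t=1,j=1: stock 172.6200 → up 217.5012 (V=75.3365), down 141.5484 (V=103.2443). Price 71.5769; hedge Δ=-0.3674, bond B=135.0038.
  t=0,j=0: stock 137.0000 → up 172.6200 (V=71.5769), down 112.3400 (V=96.4946). Price 67.6577; hedge Δ=-0.4134, bond B=124.2888.
Each (Δ,B) replicates both successor values, so the strategy is self-financing and V0 is arbitrage-free.

(0,0): Delta=-0.4134 Bond=124.2888
(1,0): Delta=-0.6251 Bond=166.7172
(1,1): Delta=-0.3674 Bond=135.0038
(2,0): Delta=1.3959 Bond=5.5504
(2,1): Delta=-1.0635 Bond=253.7829
(2,2): Delta=-0.2164 Bond=122.4116
(3,0): Delta=-2.0438 Bond=266.2146
(3,1): Delta=2.1421 Bond=-80.2277
(3,2): Delta=-1.7589 Bond=415.8763
(3,3): Delta=0.1182 Bond=49.0723
V0=67.6577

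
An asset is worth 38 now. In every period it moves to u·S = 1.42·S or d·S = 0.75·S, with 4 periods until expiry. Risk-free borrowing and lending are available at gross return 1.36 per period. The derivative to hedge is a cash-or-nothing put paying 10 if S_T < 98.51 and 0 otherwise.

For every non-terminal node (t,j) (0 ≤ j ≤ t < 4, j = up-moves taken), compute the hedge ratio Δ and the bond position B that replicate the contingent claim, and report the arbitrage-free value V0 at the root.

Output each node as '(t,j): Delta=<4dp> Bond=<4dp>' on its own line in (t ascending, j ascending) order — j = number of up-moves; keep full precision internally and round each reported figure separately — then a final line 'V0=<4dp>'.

(0,0): Delta=-0.1178 Bond=5.3925
(1,0): Delta=0.0000 Bond=3.9754
(1,1): Delta=-0.1240 Bond=7.6642
(2,0): Delta=0.0000 Bond=5.4066
(2,1): Delta=0.0000 Bond=5.4066
(2,2): Delta=-0.1304 Bond=10.9167
(3,0): Delta=0.0000 Bond=7.3529
(3,1): Delta=0.0000 Bond=7.3529
(3,2): Delta=0.0000 Bond=7.3529
(3,3): Delta=-0.1372 Bond=15.5838
V0=0.9146

The replicating-portfolio and risk-neutral prices coincide; use p* = (1.36−0.75)/(1.42−0.75) = 0.9104 for the latter.
At expiry t=4: V(4,0)=10.0000, V(4,1)=10.0000, V(4,2)=10.0000, V(4,3)=10.0000, V(4,4)=0.0000
  t=3,j=0: stock 16.0312 → up 22.7644 (V=10.0000), down 12.0234 (V=10.0000). Price 7.3529; hedge Δ=0.0000, bond B=7.3529.
  t=3,j=1: stock 30.3525 → up 43.1005 (V=10.0000), down 22.7644 (V=10.0000). Price 7.3529; hedge Δ=0.0000, bond B=7.3529.
  t=3,j=2: stock 57.4674 → up 81.6037 (V=10.0000), down 43.1005 (V=10.0000). Price 7.3529; hedge Δ=0.0000, bond B=7.3529.
  t=3,j=3: stock 108.8049 → up 154.5030 (V=0.0000), down 81.6037 (V=10.0000). Price 0.6585; hedge Δ=-0.1372, bond B=15.5838.
  t=2,j=0: stock 21.3750 → up 30.3525 (V=7.3529), down 16.0312 (V=7.3529). Price 5.4066; hedge Δ=0.0000, bond B=5.4066.
  t=2,j=1: stock 40.4700 → up 57.4674 (V=7.3529), down 30.3525 (V=7.3529). Price 5.4066; hedge Δ=0.0000, bond B=5.4066.
  t=2,j=2: stock 76.6232 → up 108.8049 (V=0.6585), down 57.4674 (V=7.3529). Price 0.9250; hedge Δ=-0.1304, bond B=10.9167.
  t=1,j=0: stock 28.5000 → up 40.4700 (V=5.4066), down 21.3750 (V=5.4066). Price 3.9754; hedge Δ=0.0000, bond B=3.9754.
  t=1,j=1: stock 53.9600 → up 76.6232 (V=0.9250), down 40.4700 (V=5.4066). Price 0.9752; hedge Δ=-0.1240, bond B=7.6642.
  t=0,j=0: stock 38.0000 → up 53.9600 (V=0.9752), down 28.5000 (V=3.9754). Price 0.9146; hedge Δ=-0.1178, bond B=5.3925.
The time-0 hedge costs 0.9146, which is the no-arbitrage price.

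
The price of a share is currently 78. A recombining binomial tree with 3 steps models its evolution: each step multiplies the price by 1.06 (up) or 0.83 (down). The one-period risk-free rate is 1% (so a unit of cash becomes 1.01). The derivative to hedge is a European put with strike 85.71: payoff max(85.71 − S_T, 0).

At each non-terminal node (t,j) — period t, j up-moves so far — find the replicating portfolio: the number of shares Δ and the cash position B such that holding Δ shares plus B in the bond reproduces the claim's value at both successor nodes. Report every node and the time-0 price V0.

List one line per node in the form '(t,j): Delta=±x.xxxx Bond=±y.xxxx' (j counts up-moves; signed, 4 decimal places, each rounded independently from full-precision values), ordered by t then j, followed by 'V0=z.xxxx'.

The replicating-portfolio and risk-neutral prices coincide; use p* = (1.01−0.83)/(1.06−0.83) = 0.7826 for the latter.
Payoff layer (t=3): V(3,0)=41.1106, V(3,1)=28.7517, V(3,2)=12.9681, V(3,3)=0.0000
(2,0): S=53.7342. Δ = (V_up−V_dn)/(S_up−S_dn) = (28.7517−41.1106)/(56.9583−44.5994) = -1.0000. V = [p*·28.7517 + (1−p*)·41.1106]/1.01 = 31.1272. B = V − Δ·S = 84.8614.
(2,1): S=68.6244. Δ = (V_up−V_dn)/(S_up−S_dn) = (12.9681−28.7517)/(72.7419−56.9583) = -1.0000. V = [p*·12.9681 + (1−p*)·28.7517]/1.01 = 16.2370. B = V − Δ·S = 84.8614.
(2,2): S=87.6408. Δ = (V_up−V_dn)/(S_up−S_dn) = (0.0000−12.9681)/(92.8992−72.7419) = -0.6433. V = [p*·0.0000 + (1−p*)·12.9681]/1.01 = 2.7912. B = V − Δ·S = 59.1744.
(1,0): S=64.7400. Δ = (V_up−V_dn)/(S_up−S_dn) = (16.2370−31.1272)/(68.6244−53.7342) = -1.0000. V = [p*·16.2370 + (1−p*)·31.1272]/1.01 = 19.2812. B = V − Δ·S = 84.0212.
(1,1): S=82.6800. Δ = (V_up−V_dn)/(S_up−S_dn) = (2.7912−16.2370)/(87.6408−68.6244) = -0.7071. V = [p*·2.7912 + (1−p*)·16.2370]/1.01 = 5.6577. B = V − Δ·S = 64.1174.
(0,0): S=78.0000. Δ = (V_up−V_dn)/(S_up−S_dn) = (5.6577−19.2812)/(82.6800−64.7400) = -0.7594. V = [p*·5.6577 + (1−p*)·19.2812]/1.01 = 8.5340. B = V − Δ·S = 67.7666.
Each (Δ,B) replicates both successor values, so the strategy is self-financing and V0 is arbitrage-free.

(0,0): Delta=-0.7594 Bond=67.7666
(1,0): Delta=-1.0000 Bond=84.0212
(1,1): Delta=-0.7071 Bond=64.1174
(2,0): Delta=-1.0000 Bond=84.8614
(2,1): Delta=-1.0000 Bond=84.8614
(2,2): Delta=-0.6433 Bond=59.1744
V0=8.5340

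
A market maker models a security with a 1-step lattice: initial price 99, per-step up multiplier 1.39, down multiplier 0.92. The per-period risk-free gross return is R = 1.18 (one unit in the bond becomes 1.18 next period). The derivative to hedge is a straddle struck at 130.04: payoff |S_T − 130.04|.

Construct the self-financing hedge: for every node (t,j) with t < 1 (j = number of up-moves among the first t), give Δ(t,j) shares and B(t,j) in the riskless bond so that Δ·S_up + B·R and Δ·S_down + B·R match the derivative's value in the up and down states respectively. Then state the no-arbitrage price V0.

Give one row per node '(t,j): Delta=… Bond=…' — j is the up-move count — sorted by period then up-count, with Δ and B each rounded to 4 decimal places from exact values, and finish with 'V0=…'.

Under the risk-neutral measure, an up-move has probability p* = (R−d)/(u−d) = 0.5532 and values discount at R = 1.18.
Terminal payoffs: V(1,0)=38.9600, V(1,1)=7.5700
Node (0,0) S=99.0000: V=(p*·7.5700+(1−p*)·38.9600)/1.18=18.3011; Δ=(7.5700−38.9600)/(137.6100−91.0800)=-0.6746; B=V−Δ·S=85.0884
The time-0 hedge costs 18.3011, which is the no-arbitrage price.

(0,0): Delta=-0.6746 Bond=85.0884
V0=18.3011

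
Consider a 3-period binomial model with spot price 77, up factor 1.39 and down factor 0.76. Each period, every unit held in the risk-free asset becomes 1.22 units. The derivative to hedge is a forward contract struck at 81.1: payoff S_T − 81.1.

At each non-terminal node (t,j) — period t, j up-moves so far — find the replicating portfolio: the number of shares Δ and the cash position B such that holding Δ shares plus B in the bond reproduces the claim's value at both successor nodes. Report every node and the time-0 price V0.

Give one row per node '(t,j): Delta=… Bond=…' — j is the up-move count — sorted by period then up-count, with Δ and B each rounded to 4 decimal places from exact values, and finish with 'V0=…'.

Under the risk-neutral measure, an up-move has probability p* = (R−d)/(u−d) = 0.7302 and values discount at R = 1.22.
Terminal payoffs: V(3,0)=-47.2988, V(3,1)=-19.2795, V(3,2)=31.9665, V(3,3)=125.6927
(2,0): S=44.4752. Δ = (V_up−V_dn)/(S_up−S_dn) = (-19.2795−-47.2988)/(61.8205−33.8012) = 1.0000. V = [p*·-19.2795 + (1−p*)·-47.2988]/1.22 = -22.0002. B = V − Δ·S = -66.4754.
(2,1): S=81.3428. Δ = (V_up−V_dn)/(S_up−S_dn) = (31.9665−-19.2795)/(113.0665−61.8205) = 1.0000. V = [p*·31.9665 + (1−p*)·-19.2795]/1.22 = 14.8674. B = V − Δ·S = -66.4754.
(2,2): S=148.7717. Δ = (V_up−V_dn)/(S_up−S_dn) = (125.6927−31.9665)/(206.7927−113.0665) = 1.0000. V = [p*·125.6927 + (1−p*)·31.9665]/1.22 = 82.2963. B = V − Δ·S = -66.4754.
(1,0): S=58.5200. Δ = (V_up−V_dn)/(S_up−S_dn) = (14.8674−-22.0002)/(81.3428−44.4752) = 1.0000. V = [p*·14.8674 + (1−p*)·-22.0002]/1.22 = 4.0320. B = V − Δ·S = -54.4880.
(1,1): S=107.0300. Δ = (V_up−V_dn)/(S_up−S_dn) = (82.2963−14.8674)/(148.7717−81.3428) = 1.0000. V = [p*·82.2963 + (1−p*)·14.8674]/1.22 = 52.5420. B = V − Δ·S = -54.4880.
(0,0): S=77.0000. Δ = (V_up−V_dn)/(S_up−S_dn) = (52.5420−4.0320)/(107.0300−58.5200) = 1.0000. V = [p*·52.5420 + (1−p*)·4.0320]/1.22 = 32.3377. B = V − Δ·S = -44.6623.
Self-financing check: at every node Δ·S+B equals the discounted successor values.

(0,0): Delta=1.0000 Bond=-44.6623
(1,0): Delta=1.0000 Bond=-54.4880
(1,1): Delta=1.0000 Bond=-54.4880
(2,0): Delta=1.0000 Bond=-66.4754
(2,1): Delta=1.0000 Bond=-66.4754
(2,2): Delta=1.0000 Bond=-66.4754
V0=32.3377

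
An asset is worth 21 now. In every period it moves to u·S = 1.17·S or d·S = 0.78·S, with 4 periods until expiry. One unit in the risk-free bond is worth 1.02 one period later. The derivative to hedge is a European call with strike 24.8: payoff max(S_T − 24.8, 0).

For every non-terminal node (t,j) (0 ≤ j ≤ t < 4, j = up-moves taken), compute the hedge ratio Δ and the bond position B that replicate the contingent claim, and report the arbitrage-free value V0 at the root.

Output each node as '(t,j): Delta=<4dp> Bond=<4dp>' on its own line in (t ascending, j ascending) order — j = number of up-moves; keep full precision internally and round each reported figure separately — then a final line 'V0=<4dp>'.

(0,0): Delta=0.4238 Bond=-6.4975
(1,0): Delta=0.0817 Bond=-1.0238
(1,1): Delta=0.5664 Bond=-10.1297
(2,0): Delta=0.0000 Bond=0.0000
(2,1): Delta=0.1158 Bond=-1.6969
(2,2): Delta=0.7541 Bond=-15.7295
(3,0): Delta=0.0000 Bond=0.0000
(3,1): Delta=0.0000 Bond=0.0000
(3,2): Delta=0.1640 Bond=-2.8126
(3,3): Delta=1.0000 Bond=-24.3137
V0=2.4031

Under the risk-neutral measure, an up-move has probability p* = (R−d)/(u−d) = 0.6154 and values discount at R = 1.02.
Terminal payoffs: V(4,0)=0.0000, V(4,1)=0.0000, V(4,2)=0.0000, V(4,3)=1.4344, V(4,4)=14.5516
  t=3,j=0: stock 9.9656 → up 11.6597 (V=0.0000), down 7.7732 (V=0.0000). Price 0.0000; hedge Δ=0.0000, bond B=0.0000.
  t=3,j=1: stock 14.9484 → up 17.4896 (V=0.0000), down 11.6597 (V=0.0000). Price 0.0000; hedge Δ=0.0000, bond B=0.0000.
  t=3,j=2: stock 22.4226 → up 26.2344 (V=1.4344), down 17.4896 (V=0.0000). Price 0.8654; hedge Δ=0.1640, bond B=-2.8126.
  t=3,j=3: stock 33.6339 → up 39.3516 (V=14.5516), down 26.2344 (V=1.4344). Price 9.3201; hedge Δ=1.0000, bond B=-24.3137.
  t=2,j=0: stock 12.7764 → up 14.9484 (V=0.0000), down 9.9656 (V=0.0000). Price 0.0000; hedge Δ=0.0000, bond B=0.0000.
  t=2,j=1: stock 19.1646 → up 22.4226 (V=0.8654), down 14.9484 (V=0.0000). Price 0.5221; hedge Δ=0.1158, bond B=-1.6969.
  t=2,j=2: stock 28.7469 → up 33.6339 (V=9.3201), down 22.4226 (V=0.8654). Price 5.9493; hedge Δ=0.7541, bond B=-15.7295.
  t=1,j=0: stock 16.3800 → up 19.1646 (V=0.5221), down 12.7764 (V=0.0000). Price 0.3150; hedge Δ=0.0817, bond B=-1.0238.
  t=1,j=1: stock 24.5700 → up 28.7469 (V=5.9493), down 19.1646 (V=0.5221). Price 3.7862; hedge Δ=0.5664, bond B=-10.1297.
  t=0,j=0: stock 21.0000 → up 24.5700 (V=3.7862), down 16.3800 (V=0.3150). Price 2.4031; hedge Δ=0.4238, bond B=-6.4975.
Self-financing check: at every node Δ·S+B equals the discounted successor values.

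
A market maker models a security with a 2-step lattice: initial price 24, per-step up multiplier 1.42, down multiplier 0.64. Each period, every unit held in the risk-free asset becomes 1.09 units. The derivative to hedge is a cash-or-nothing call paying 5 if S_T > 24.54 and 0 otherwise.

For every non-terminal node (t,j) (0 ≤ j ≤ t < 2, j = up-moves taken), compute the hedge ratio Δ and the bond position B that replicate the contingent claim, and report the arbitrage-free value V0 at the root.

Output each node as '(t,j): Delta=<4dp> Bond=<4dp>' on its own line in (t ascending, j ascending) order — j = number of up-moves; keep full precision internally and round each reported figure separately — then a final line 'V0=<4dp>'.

Under the risk-neutral measure, an up-move has probability p* = (R−d)/(u−d) = 0.5769 and values discount at R = 1.09.
Payoff layer (t=2): V(2,0)=0.0000, V(2,1)=0.0000, V(2,2)=5.0000
(1,0): S=15.3600. Δ = (V_up−V_dn)/(S_up−S_dn) = (0.0000−0.0000)/(21.8112−9.8304) = 0.0000. V = [p*·0.0000 + (1−p*)·0.0000]/1.09 = 0.0000. B = V − Δ·S = 0.0000.
(1,1): S=34.0800. Δ = (V_up−V_dn)/(S_up−S_dn) = (5.0000−0.0000)/(48.3936−21.8112) = 0.1881. V = [p*·5.0000 + (1−p*)·0.0000]/1.09 = 2.6464. B = V − Δ·S = -3.7638.
(0,0): S=24.0000. Δ = (V_up−V_dn)/(S_up−S_dn) = (2.6464−0.0000)/(34.0800−15.3600) = 0.1414. V = [p*·2.6464 + (1−p*)·0.0000]/1.09 = 1.4007. B = V − Δ·S = -1.9921.
Check: Δ(0,0)·S0 + B(0,0) = 1.4007 = V0.

(0,0): Delta=0.1414 Bond=-1.9921
(1,0): Delta=0.0000 Bond=0.0000
(1,1): Delta=0.1881 Bond=-3.7638
V0=1.4007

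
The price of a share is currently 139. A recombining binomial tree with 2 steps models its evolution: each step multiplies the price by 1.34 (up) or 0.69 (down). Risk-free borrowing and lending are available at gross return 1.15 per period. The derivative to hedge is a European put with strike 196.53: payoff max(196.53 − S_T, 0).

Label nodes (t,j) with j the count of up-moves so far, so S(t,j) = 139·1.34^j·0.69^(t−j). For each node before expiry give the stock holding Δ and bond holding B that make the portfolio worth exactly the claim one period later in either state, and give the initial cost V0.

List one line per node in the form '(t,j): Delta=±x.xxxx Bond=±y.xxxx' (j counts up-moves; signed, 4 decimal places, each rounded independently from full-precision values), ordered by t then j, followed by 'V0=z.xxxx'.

(0,0): Delta=-0.6386 Bond=118.4652
(1,0): Delta=-1.0000 Bond=170.8957
(1,1): Delta=-0.5618 Bond=121.9187
V0=29.6980

No-arbitrage ⇒ martingale measure with p* = (R−d)/(u−d) = 0.7077.
Terminal values V(2,·): V(2,0)=130.3521, V(2,1)=68.0106, V(2,2)=0.0000
(1,0): S=95.9100. Δ = (V_up−V_dn)/(S_up−S_dn) = (68.0106−130.3521)/(128.5194−66.1779) = -1.0000. V = [p*·68.0106 + (1−p*)·130.3521]/1.15 = 74.9857. B = V − Δ·S = 170.8957.
(1,1): S=186.2600. Δ = (V_up−V_dn)/(S_up−S_dn) = (0.0000−68.0106)/(249.5884−128.5194) = -0.5618. V = [p*·0.0000 + (1−p*)·68.0106]/1.15 = 17.2870. B = V − Δ·S = 121.9187.
(0,0): S=139.0000. Δ = (V_up−V_dn)/(S_up−S_dn) = (17.2870−74.9857)/(186.2600−95.9100) = -0.6386. V = [p*·17.2870 + (1−p*)·74.9857]/1.15 = 29.6980. B = V − Δ·S = 118.4652.
Each (Δ,B) replicates both successor values, so the strategy is self-financing and V0 is arbitrage-free.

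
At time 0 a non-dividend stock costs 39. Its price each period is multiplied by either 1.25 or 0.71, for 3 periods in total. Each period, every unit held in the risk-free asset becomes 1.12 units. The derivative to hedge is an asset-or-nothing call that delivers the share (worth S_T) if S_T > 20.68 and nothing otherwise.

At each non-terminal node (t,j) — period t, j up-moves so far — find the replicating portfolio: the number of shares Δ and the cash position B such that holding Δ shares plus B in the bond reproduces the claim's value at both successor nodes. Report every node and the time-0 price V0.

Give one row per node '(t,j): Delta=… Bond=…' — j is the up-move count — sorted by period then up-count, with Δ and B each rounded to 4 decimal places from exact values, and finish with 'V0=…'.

Risk-neutral probability p* = (R−d)/(u−d) = (1.12−0.71)/(1.25−0.71) = 0.7593.
Payoff layer (t=3): V(3,0)=0.0000, V(3,1)=24.5749, V(3,2)=43.2656, V(3,3)=76.1719
Node (2,0) S=19.6599: V=(p*·24.5749+(1−p*)·0.0000)/1.12=16.6596; Δ=(24.5749−0.0000)/(24.5749−13.9585)=2.3148; B=V−Δ·S=-28.8495
Node (2,1) S=34.6125: V=(p*·43.2656+(1−p*)·24.5749)/1.12=34.6125; Δ=(43.2656−24.5749)/(43.2656−24.5749)=1.0000; B=V−Δ·S=0.0000
Node (2,2) S=60.9375: V=(p*·76.1719+(1−p*)·43.2656)/1.12=60.9375; Δ=(76.1719−43.2656)/(76.1719−43.2656)=1.0000; B=V−Δ·S=0.0000
Node (1,0) S=27.6900: V=(p*·34.6125+(1−p*)·16.6596)/1.12=27.0451; Δ=(34.6125−16.6596)/(34.6125−19.6599)=1.2007; B=V−Δ·S=-6.2011
Node (1,1) S=48.7500: V=(p*·60.9375+(1−p*)·34.6125)/1.12=48.7500; Δ=(60.9375−34.6125)/(60.9375−34.6125)=1.0000; B=V−Δ·S=0.0000
Node (0,0) S=39.0000: V=(p*·48.7500+(1−p*)·27.0451)/1.12=38.8614; Δ=(48.7500−27.0451)/(48.7500−27.6900)=1.0306; B=V−Δ·S=-1.3329
Check: Δ(0,0)·S0 + B(0,0) = 38.8614 = V0.

(0,0): Delta=1.0306 Bond=-1.3329
(1,0): Delta=1.2007 Bond=-6.2011
(1,1): Delta=1.0000 Bond=0.0000
(2,0): Delta=2.3148 Bond=-28.8495
(2,1): Delta=1.0000 Bond=0.0000
(2,2): Delta=1.0000 Bond=0.0000
V0=38.8614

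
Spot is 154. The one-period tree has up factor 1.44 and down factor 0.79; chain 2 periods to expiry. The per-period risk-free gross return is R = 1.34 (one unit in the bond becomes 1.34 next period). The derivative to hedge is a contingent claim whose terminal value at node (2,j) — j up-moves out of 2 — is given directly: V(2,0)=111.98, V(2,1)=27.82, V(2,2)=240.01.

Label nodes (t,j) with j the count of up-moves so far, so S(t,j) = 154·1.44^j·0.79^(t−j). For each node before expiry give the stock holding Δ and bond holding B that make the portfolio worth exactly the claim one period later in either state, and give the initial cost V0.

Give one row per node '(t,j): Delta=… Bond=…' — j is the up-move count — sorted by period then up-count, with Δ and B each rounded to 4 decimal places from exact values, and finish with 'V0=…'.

The replicating-portfolio and risk-neutral prices coincide; use p* = (1.34−0.79)/(1.44−0.79) = 0.8462 for the latter.
Terminal payoffs: V(2,0)=111.9800, V(2,1)=27.8200, V(2,2)=240.0100
Node (1,0) S=121.6600: V=(p*·27.8200+(1−p*)·111.9800)/1.34=30.4237; Δ=(27.8200−111.9800)/(175.1904−96.1114)=-1.0643; B=V−Δ·S=159.9006
Node (1,1) S=221.7600: V=(p*·240.0100+(1−p*)·27.8200)/1.34=154.7503; Δ=(240.0100−27.8200)/(319.3344−175.1904)=1.4721; B=V−Δ·S=-171.6959
Node (0,0) S=154.0000: V=(p*·154.7503+(1−p*)·30.4237)/1.34=101.2113; Δ=(154.7503−30.4237)/(221.7600−121.6600)=1.2420; B=V−Δ·S=-90.0605
The time-0 hedge costs 101.2113, which is the no-arbitrage price.

(0,0): Delta=1.2420 Bond=-90.0605
(1,0): Delta=-1.0643 Bond=159.9006
(1,1): Delta=1.4721 Bond=-171.6959
V0=101.2113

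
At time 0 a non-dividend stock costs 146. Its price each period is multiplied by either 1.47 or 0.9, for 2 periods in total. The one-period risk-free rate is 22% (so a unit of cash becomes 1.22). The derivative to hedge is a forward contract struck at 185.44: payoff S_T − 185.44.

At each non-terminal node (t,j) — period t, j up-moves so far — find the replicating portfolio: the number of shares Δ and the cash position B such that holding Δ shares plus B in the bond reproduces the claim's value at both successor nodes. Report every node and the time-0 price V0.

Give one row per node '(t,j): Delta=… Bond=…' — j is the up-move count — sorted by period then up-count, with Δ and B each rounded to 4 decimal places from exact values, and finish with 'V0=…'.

Under the risk-neutral measure, an up-move has probability p* = (R−d)/(u−d) = 0.5614 and values discount at R = 1.22.
At expiry t=2: V(2,0)=-67.1800, V(2,1)=7.7180, V(2,2)=130.0514
(1,0): S=131.4000. Δ = (V_up−V_dn)/(S_up−S_dn) = (7.7180−-67.1800)/(193.1580−118.2600) = 1.0000. V = [p*·7.7180 + (1−p*)·-67.1800]/1.22 = -20.6000. B = V − Δ·S = -152.0000.
(1,1): S=214.6200. Δ = (V_up−V_dn)/(S_up−S_dn) = (130.0514−7.7180)/(315.4914−193.1580) = 1.0000. V = [p*·130.0514 + (1−p*)·7.7180]/1.22 = 62.6200. B = V − Δ·S = -152.0000.
(0,0): S=146.0000. Δ = (V_up−V_dn)/(S_up−S_dn) = (62.6200−-20.6000)/(214.6200−131.4000) = 1.0000. V = [p*·62.6200 + (1−p*)·-20.6000]/1.22 = 21.4098. B = V − Δ·S = -124.5902.
The time-0 hedge costs 21.4098, which is the no-arbitrage price.

(0,0): Delta=1.0000 Bond=-124.5902
(1,0): Delta=1.0000 Bond=-152.0000
(1,1): Delta=1.0000 Bond=-152.0000
V0=21.4098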